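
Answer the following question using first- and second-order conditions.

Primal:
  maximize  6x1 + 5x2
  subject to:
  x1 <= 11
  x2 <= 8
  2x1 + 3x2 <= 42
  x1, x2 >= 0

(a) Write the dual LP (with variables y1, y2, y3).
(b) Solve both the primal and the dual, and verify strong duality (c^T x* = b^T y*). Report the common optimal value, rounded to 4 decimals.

The standard primal-dual pair for 'max c^T x s.t. A x <= b, x >= 0' is:
  Dual:  min b^T y  s.t.  A^T y >= c,  y >= 0.

So the dual LP is:
  minimize  11y1 + 8y2 + 42y3
  subject to:
    y1 + 2y3 >= 6
    y2 + 3y3 >= 5
    y1, y2, y3 >= 0

Solving the primal: x* = (11, 6.6667).
  primal value c^T x* = 99.3333.
Solving the dual: y* = (2.6667, 0, 1.6667).
  dual value b^T y* = 99.3333.
Strong duality: c^T x* = b^T y*. Confirmed.

99.3333


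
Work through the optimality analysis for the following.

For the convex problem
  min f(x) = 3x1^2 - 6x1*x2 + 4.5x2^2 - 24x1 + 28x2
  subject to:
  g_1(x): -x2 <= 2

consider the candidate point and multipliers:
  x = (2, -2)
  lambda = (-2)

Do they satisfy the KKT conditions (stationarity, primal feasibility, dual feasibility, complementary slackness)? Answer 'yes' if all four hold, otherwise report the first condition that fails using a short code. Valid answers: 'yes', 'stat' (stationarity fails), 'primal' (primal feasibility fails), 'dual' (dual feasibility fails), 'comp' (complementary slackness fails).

Gradient of f: grad f(x) = Q x + c = (0, -2)
Constraint values g_i(x) = a_i^T x - b_i:
  g_1((2, -2)) = 0
Stationarity residual: grad f(x) + sum_i lambda_i a_i = (0, 0)
  -> stationarity OK
Primal feasibility (all g_i <= 0): OK
Dual feasibility (all lambda_i >= 0): FAILS
Complementary slackness (lambda_i * g_i(x) = 0 for all i): OK

Verdict: the first failing condition is dual_feasibility -> dual.

dual


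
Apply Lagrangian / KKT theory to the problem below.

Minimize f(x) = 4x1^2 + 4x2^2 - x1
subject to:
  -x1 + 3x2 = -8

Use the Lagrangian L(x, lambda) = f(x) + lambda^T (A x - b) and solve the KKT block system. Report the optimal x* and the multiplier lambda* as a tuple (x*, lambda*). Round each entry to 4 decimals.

Form the Lagrangian:
  L(x, lambda) = (1/2) x^T Q x + c^T x + lambda^T (A x - b)
Stationarity (grad_x L = 0): Q x + c + A^T lambda = 0.
Primal feasibility: A x = b.

This gives the KKT block system:
  [ Q   A^T ] [ x     ]   [-c ]
  [ A    0  ] [ lambda ] = [ b ]

Solving the linear system:
  x*      = (0.9125, -2.3625)
  lambda* = (6.3)
  f(x*)   = 24.7437

x* = (0.9125, -2.3625), lambda* = (6.3)


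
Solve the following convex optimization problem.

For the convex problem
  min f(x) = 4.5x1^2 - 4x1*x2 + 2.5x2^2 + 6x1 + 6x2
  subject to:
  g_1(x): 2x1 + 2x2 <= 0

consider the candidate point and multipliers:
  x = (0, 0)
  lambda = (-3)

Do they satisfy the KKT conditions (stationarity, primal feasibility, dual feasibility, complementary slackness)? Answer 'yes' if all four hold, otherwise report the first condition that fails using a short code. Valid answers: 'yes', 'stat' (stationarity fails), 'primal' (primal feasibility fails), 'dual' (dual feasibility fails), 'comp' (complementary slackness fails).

Gradient of f: grad f(x) = Q x + c = (6, 6)
Constraint values g_i(x) = a_i^T x - b_i:
  g_1((0, 0)) = 0
Stationarity residual: grad f(x) + sum_i lambda_i a_i = (0, 0)
  -> stationarity OK
Primal feasibility (all g_i <= 0): OK
Dual feasibility (all lambda_i >= 0): FAILS
Complementary slackness (lambda_i * g_i(x) = 0 for all i): OK

Verdict: the first failing condition is dual_feasibility -> dual.

dual


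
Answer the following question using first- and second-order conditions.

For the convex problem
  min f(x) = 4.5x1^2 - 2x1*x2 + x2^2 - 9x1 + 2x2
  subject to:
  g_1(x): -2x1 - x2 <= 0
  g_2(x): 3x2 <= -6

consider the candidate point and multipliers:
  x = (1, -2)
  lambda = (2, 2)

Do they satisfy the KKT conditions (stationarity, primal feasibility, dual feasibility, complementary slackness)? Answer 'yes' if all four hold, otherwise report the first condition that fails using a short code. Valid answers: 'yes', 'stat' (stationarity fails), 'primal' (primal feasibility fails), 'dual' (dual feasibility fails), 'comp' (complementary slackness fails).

Gradient of f: grad f(x) = Q x + c = (4, -4)
Constraint values g_i(x) = a_i^T x - b_i:
  g_1((1, -2)) = 0
  g_2((1, -2)) = 0
Stationarity residual: grad f(x) + sum_i lambda_i a_i = (0, 0)
  -> stationarity OK
Primal feasibility (all g_i <= 0): OK
Dual feasibility (all lambda_i >= 0): OK
Complementary slackness (lambda_i * g_i(x) = 0 for all i): OK

Verdict: yes, KKT holds.

yes


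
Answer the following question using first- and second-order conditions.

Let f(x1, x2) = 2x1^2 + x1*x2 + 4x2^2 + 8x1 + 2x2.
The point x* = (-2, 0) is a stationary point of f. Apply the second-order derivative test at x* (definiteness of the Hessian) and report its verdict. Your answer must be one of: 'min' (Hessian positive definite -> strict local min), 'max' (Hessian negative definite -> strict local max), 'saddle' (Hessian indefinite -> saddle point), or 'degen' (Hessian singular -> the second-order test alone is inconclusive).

Compute the Hessian H = grad^2 f:
  H = [[4, 1], [1, 8]]
Verify stationarity: grad f(x*) = H x* + g = (0, 0).
Eigenvalues of H: 3.7639, 8.2361.
Both eigenvalues > 0, so H is positive definite -> x* is a strict local min.

min


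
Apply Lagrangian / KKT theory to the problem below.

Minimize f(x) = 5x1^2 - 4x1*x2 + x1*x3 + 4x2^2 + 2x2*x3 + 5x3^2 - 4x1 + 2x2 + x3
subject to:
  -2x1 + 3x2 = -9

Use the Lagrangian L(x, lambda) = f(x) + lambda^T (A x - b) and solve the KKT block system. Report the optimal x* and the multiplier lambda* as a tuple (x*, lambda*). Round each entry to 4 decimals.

Form the Lagrangian:
  L(x, lambda) = (1/2) x^T Q x + c^T x + lambda^T (A x - b)
Stationarity (grad_x L = 0): Q x + c + A^T lambda = 0.
Primal feasibility: A x = b.

This gives the KKT block system:
  [ Q   A^T ] [ x     ]   [-c ]
  [ A    0  ] [ lambda ] = [ b ]

Solving the linear system:
  x*      = (0.7164, -2.5224, 0.3329)
  lambda* = (6.7931)
  f(x*)   = 26.78

x* = (0.7164, -2.5224, 0.3329), lambda* = (6.7931)


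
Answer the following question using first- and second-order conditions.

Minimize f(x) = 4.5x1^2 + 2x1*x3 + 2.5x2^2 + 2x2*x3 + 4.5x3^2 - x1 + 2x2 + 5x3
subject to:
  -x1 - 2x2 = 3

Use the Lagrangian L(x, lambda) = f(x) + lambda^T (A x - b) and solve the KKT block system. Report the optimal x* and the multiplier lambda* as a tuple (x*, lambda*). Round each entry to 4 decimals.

Form the Lagrangian:
  L(x, lambda) = (1/2) x^T Q x + c^T x + lambda^T (A x - b)
Stationarity (grad_x L = 0): Q x + c + A^T lambda = 0.
Primal feasibility: A x = b.

This gives the KKT block system:
  [ Q   A^T ] [ x     ]   [-c ]
  [ A    0  ] [ lambda ] = [ b ]

Solving the linear system:
  x*      = (-0.1507, -1.4247, -0.2055)
  lambda* = (-2.7671)
  f(x*)   = 2.2877

x* = (-0.1507, -1.4247, -0.2055), lambda* = (-2.7671)


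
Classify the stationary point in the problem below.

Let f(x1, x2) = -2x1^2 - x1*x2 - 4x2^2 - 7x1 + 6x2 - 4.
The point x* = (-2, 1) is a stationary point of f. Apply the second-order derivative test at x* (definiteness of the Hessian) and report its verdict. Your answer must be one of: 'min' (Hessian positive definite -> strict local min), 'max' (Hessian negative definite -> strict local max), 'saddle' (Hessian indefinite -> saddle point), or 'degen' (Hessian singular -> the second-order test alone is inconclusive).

Compute the Hessian H = grad^2 f:
  H = [[-4, -1], [-1, -8]]
Verify stationarity: grad f(x*) = H x* + g = (0, 0).
Eigenvalues of H: -8.2361, -3.7639.
Both eigenvalues < 0, so H is negative definite -> x* is a strict local max.

max


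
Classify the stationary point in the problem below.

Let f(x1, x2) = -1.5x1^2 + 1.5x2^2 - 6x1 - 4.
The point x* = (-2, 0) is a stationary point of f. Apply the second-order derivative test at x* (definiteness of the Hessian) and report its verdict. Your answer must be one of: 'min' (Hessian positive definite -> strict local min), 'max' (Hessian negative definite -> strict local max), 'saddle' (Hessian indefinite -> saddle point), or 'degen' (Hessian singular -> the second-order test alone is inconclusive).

Compute the Hessian H = grad^2 f:
  H = [[-3, 0], [0, 3]]
Verify stationarity: grad f(x*) = H x* + g = (0, 0).
Eigenvalues of H: -3, 3.
Eigenvalues have mixed signs, so H is indefinite -> x* is a saddle point.

saddle


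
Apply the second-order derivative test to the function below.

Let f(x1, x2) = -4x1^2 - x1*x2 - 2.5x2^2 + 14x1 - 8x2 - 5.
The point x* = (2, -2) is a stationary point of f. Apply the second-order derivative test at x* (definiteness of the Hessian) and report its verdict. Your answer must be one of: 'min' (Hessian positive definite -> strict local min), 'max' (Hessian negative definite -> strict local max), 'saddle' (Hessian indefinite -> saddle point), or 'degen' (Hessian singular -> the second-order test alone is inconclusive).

Compute the Hessian H = grad^2 f:
  H = [[-8, -1], [-1, -5]]
Verify stationarity: grad f(x*) = H x* + g = (0, 0).
Eigenvalues of H: -8.3028, -4.6972.
Both eigenvalues < 0, so H is negative definite -> x* is a strict local max.

max


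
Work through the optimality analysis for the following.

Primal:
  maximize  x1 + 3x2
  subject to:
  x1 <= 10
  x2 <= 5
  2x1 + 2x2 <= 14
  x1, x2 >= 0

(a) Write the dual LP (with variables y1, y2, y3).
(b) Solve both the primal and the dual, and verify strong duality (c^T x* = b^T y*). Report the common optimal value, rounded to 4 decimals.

The standard primal-dual pair for 'max c^T x s.t. A x <= b, x >= 0' is:
  Dual:  min b^T y  s.t.  A^T y >= c,  y >= 0.

So the dual LP is:
  minimize  10y1 + 5y2 + 14y3
  subject to:
    y1 + 2y3 >= 1
    y2 + 2y3 >= 3
    y1, y2, y3 >= 0

Solving the primal: x* = (2, 5).
  primal value c^T x* = 17.
Solving the dual: y* = (0, 2, 0.5).
  dual value b^T y* = 17.
Strong duality: c^T x* = b^T y*. Confirmed.

17


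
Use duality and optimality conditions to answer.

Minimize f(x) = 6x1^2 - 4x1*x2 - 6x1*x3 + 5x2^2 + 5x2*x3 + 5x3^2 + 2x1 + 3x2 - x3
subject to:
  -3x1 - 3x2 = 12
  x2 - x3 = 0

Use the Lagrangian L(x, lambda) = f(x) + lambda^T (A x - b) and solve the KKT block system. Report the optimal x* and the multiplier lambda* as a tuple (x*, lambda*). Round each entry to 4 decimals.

Form the Lagrangian:
  L(x, lambda) = (1/2) x^T Q x + c^T x + lambda^T (A x - b)
Stationarity (grad_x L = 0): Q x + c + A^T lambda = 0.
Primal feasibility: A x = b.

This gives the KKT block system:
  [ Q   A^T ] [ x     ]   [-c ]
  [ A    0  ] [ lambda ] = [ b ]

Solving the linear system:
  x*      = (-2.5806, -1.4194, -1.4194)
  lambda* = (-4.9247, -6.8065)
  f(x*)   = 25.5484

x* = (-2.5806, -1.4194, -1.4194), lambda* = (-4.9247, -6.8065)


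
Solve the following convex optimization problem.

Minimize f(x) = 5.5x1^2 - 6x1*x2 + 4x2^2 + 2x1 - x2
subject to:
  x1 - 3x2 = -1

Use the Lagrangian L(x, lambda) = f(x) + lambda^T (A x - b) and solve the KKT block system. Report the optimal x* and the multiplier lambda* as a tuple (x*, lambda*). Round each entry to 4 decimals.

Form the Lagrangian:
  L(x, lambda) = (1/2) x^T Q x + c^T x + lambda^T (A x - b)
Stationarity (grad_x L = 0): Q x + c + A^T lambda = 0.
Primal feasibility: A x = b.

This gives the KKT block system:
  [ Q   A^T ] [ x     ]   [-c ]
  [ A    0  ] [ lambda ] = [ b ]

Solving the linear system:
  x*      = (-0.0704, 0.3099)
  lambda* = (0.6338)
  f(x*)   = 0.0915

x* = (-0.0704, 0.3099), lambda* = (0.6338)


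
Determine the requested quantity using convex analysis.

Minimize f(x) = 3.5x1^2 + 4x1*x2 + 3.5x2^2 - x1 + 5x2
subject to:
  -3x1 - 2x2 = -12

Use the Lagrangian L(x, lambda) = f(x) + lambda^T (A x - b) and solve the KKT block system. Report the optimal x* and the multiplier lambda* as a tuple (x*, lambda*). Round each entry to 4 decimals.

Form the Lagrangian:
  L(x, lambda) = (1/2) x^T Q x + c^T x + lambda^T (A x - b)
Stationarity (grad_x L = 0): Q x + c + A^T lambda = 0.
Primal feasibility: A x = b.

This gives the KKT block system:
  [ Q   A^T ] [ x     ]   [-c ]
  [ A    0  ] [ lambda ] = [ b ]

Solving the linear system:
  x*      = (4.4186, -0.6279)
  lambda* = (9.1395)
  f(x*)   = 51.0581

x* = (4.4186, -0.6279), lambda* = (9.1395)


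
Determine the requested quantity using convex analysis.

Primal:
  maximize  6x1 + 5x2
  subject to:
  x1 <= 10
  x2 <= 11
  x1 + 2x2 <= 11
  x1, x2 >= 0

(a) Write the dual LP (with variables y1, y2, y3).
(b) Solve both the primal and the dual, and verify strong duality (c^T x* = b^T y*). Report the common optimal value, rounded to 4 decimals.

The standard primal-dual pair for 'max c^T x s.t. A x <= b, x >= 0' is:
  Dual:  min b^T y  s.t.  A^T y >= c,  y >= 0.

So the dual LP is:
  minimize  10y1 + 11y2 + 11y3
  subject to:
    y1 + y3 >= 6
    y2 + 2y3 >= 5
    y1, y2, y3 >= 0

Solving the primal: x* = (10, 0.5).
  primal value c^T x* = 62.5.
Solving the dual: y* = (3.5, 0, 2.5).
  dual value b^T y* = 62.5.
Strong duality: c^T x* = b^T y*. Confirmed.

62.5


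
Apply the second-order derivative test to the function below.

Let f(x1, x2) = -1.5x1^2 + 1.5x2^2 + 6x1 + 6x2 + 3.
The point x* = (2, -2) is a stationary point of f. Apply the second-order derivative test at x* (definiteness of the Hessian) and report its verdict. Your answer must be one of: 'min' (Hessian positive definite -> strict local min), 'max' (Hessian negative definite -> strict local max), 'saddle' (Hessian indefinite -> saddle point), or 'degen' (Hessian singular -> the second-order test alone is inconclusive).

Compute the Hessian H = grad^2 f:
  H = [[-3, 0], [0, 3]]
Verify stationarity: grad f(x*) = H x* + g = (0, 0).
Eigenvalues of H: -3, 3.
Eigenvalues have mixed signs, so H is indefinite -> x* is a saddle point.

saddle


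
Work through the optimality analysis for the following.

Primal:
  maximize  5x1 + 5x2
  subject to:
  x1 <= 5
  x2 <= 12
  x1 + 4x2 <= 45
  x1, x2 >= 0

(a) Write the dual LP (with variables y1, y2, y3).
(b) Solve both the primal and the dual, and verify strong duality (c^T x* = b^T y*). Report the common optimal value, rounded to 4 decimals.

The standard primal-dual pair for 'max c^T x s.t. A x <= b, x >= 0' is:
  Dual:  min b^T y  s.t.  A^T y >= c,  y >= 0.

So the dual LP is:
  minimize  5y1 + 12y2 + 45y3
  subject to:
    y1 + y3 >= 5
    y2 + 4y3 >= 5
    y1, y2, y3 >= 0

Solving the primal: x* = (5, 10).
  primal value c^T x* = 75.
Solving the dual: y* = (3.75, 0, 1.25).
  dual value b^T y* = 75.
Strong duality: c^T x* = b^T y*. Confirmed.

75


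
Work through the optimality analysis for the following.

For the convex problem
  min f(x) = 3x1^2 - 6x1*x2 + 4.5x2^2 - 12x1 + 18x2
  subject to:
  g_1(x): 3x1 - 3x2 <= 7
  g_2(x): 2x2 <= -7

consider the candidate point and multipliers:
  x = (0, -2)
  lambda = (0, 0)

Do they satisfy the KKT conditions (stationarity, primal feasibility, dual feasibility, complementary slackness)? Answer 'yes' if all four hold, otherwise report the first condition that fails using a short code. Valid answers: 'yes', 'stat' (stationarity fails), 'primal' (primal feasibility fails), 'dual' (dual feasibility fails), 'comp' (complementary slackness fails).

Gradient of f: grad f(x) = Q x + c = (0, 0)
Constraint values g_i(x) = a_i^T x - b_i:
  g_1((0, -2)) = -1
  g_2((0, -2)) = 3
Stationarity residual: grad f(x) + sum_i lambda_i a_i = (0, 0)
  -> stationarity OK
Primal feasibility (all g_i <= 0): FAILS
Dual feasibility (all lambda_i >= 0): OK
Complementary slackness (lambda_i * g_i(x) = 0 for all i): OK

Verdict: the first failing condition is primal_feasibility -> primal.

primal


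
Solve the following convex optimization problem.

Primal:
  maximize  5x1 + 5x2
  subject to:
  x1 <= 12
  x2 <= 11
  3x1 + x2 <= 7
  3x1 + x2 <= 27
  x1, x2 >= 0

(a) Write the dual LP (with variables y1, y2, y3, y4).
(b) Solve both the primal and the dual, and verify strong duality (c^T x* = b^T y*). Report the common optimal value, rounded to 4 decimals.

The standard primal-dual pair for 'max c^T x s.t. A x <= b, x >= 0' is:
  Dual:  min b^T y  s.t.  A^T y >= c,  y >= 0.

So the dual LP is:
  minimize  12y1 + 11y2 + 7y3 + 27y4
  subject to:
    y1 + 3y3 + 3y4 >= 5
    y2 + y3 + y4 >= 5
    y1, y2, y3, y4 >= 0

Solving the primal: x* = (0, 7).
  primal value c^T x* = 35.
Solving the dual: y* = (0, 0, 5, 0).
  dual value b^T y* = 35.
Strong duality: c^T x* = b^T y*. Confirmed.

35


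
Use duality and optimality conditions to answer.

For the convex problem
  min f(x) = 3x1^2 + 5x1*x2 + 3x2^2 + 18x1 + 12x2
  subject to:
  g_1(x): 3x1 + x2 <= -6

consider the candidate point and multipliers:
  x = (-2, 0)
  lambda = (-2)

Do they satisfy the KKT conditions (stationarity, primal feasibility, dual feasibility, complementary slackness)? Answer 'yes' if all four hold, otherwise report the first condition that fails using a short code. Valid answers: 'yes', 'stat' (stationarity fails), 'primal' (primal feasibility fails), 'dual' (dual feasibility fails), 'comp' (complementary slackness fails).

Gradient of f: grad f(x) = Q x + c = (6, 2)
Constraint values g_i(x) = a_i^T x - b_i:
  g_1((-2, 0)) = 0
Stationarity residual: grad f(x) + sum_i lambda_i a_i = (0, 0)
  -> stationarity OK
Primal feasibility (all g_i <= 0): OK
Dual feasibility (all lambda_i >= 0): FAILS
Complementary slackness (lambda_i * g_i(x) = 0 for all i): OK

Verdict: the first failing condition is dual_feasibility -> dual.

dual


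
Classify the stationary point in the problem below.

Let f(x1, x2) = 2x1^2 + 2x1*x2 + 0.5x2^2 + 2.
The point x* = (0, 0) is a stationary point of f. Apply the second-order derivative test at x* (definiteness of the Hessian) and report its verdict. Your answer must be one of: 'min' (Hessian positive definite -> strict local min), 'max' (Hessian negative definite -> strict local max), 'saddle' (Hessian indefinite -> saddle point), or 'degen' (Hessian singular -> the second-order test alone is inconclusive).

Compute the Hessian H = grad^2 f:
  H = [[4, 2], [2, 1]]
Verify stationarity: grad f(x*) = H x* + g = (0, 0).
Eigenvalues of H: 0, 5.
H has a zero eigenvalue (singular; positive semidefinite but not definite), so H is neither positive definite, negative definite, nor indefinite. The second-order test alone is inconclusive -> degen.
(Indeed, f is constant along the null direction of H through x*, so x* is not a strict local extremum.)

degen


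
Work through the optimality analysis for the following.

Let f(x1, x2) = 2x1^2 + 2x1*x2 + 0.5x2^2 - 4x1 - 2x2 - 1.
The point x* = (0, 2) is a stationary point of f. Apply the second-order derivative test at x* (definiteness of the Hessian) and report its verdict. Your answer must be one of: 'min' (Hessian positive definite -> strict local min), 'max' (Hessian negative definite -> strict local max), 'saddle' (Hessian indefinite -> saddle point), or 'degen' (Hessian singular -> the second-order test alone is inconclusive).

Compute the Hessian H = grad^2 f:
  H = [[4, 2], [2, 1]]
Verify stationarity: grad f(x*) = H x* + g = (0, 0).
Eigenvalues of H: 0, 5.
H has a zero eigenvalue (singular; positive semidefinite but not definite), so H is neither positive definite, negative definite, nor indefinite. The second-order test alone is inconclusive -> degen.
(Indeed, f is constant along the null direction of H through x*, so x* is not a strict local extremum.)

degen


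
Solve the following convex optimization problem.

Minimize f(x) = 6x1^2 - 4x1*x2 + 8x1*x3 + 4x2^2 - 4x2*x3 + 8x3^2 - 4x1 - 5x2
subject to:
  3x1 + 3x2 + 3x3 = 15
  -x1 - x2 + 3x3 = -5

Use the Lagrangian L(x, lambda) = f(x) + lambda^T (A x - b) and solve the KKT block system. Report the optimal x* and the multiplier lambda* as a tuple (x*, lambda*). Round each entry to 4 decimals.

Form the Lagrangian:
  L(x, lambda) = (1/2) x^T Q x + c^T x + lambda^T (A x - b)
Stationarity (grad_x L = 0): Q x + c + A^T lambda = 0.
Primal feasibility: A x = b.

This gives the KKT block system:
  [ Q   A^T ] [ x     ]   [-c ]
  [ A    0  ] [ lambda ] = [ b ]

Solving the linear system:
  x*      = (2.1071, 2.8929, 0)
  lambda* = (-2.869, 1.1071)
  f(x*)   = 12.8393

x* = (2.1071, 2.8929, 0), lambda* = (-2.869, 1.1071)


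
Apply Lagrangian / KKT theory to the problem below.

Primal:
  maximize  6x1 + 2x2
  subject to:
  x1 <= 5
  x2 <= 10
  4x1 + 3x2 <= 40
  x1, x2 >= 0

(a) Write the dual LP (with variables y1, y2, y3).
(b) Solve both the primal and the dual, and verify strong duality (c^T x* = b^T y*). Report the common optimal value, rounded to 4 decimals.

The standard primal-dual pair for 'max c^T x s.t. A x <= b, x >= 0' is:
  Dual:  min b^T y  s.t.  A^T y >= c,  y >= 0.

So the dual LP is:
  minimize  5y1 + 10y2 + 40y3
  subject to:
    y1 + 4y3 >= 6
    y2 + 3y3 >= 2
    y1, y2, y3 >= 0

Solving the primal: x* = (5, 6.6667).
  primal value c^T x* = 43.3333.
Solving the dual: y* = (3.3333, 0, 0.6667).
  dual value b^T y* = 43.3333.
Strong duality: c^T x* = b^T y*. Confirmed.

43.3333


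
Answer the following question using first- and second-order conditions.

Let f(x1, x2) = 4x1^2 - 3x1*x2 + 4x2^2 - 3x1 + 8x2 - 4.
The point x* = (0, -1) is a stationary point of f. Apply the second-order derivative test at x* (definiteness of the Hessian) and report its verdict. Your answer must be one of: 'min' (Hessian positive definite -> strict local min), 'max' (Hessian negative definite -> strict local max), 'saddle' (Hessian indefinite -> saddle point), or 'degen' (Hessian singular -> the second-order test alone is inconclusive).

Compute the Hessian H = grad^2 f:
  H = [[8, -3], [-3, 8]]
Verify stationarity: grad f(x*) = H x* + g = (0, 0).
Eigenvalues of H: 5, 11.
Both eigenvalues > 0, so H is positive definite -> x* is a strict local min.

min


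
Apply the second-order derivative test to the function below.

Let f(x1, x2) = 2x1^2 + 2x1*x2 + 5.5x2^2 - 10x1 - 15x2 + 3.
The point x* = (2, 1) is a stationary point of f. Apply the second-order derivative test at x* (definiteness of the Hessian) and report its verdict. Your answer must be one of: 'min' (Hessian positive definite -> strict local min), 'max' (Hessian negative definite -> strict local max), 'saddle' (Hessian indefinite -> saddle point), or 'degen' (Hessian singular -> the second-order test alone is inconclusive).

Compute the Hessian H = grad^2 f:
  H = [[4, 2], [2, 11]]
Verify stationarity: grad f(x*) = H x* + g = (0, 0).
Eigenvalues of H: 3.4689, 11.5311.
Both eigenvalues > 0, so H is positive definite -> x* is a strict local min.

min


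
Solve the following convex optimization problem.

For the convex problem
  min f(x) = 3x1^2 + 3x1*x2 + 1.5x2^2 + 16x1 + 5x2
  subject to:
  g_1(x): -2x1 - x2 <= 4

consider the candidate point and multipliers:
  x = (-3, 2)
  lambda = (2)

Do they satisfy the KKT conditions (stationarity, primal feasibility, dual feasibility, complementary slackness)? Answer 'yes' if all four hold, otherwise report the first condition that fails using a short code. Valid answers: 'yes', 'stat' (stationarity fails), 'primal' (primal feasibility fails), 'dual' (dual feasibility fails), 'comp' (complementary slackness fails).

Gradient of f: grad f(x) = Q x + c = (4, 2)
Constraint values g_i(x) = a_i^T x - b_i:
  g_1((-3, 2)) = 0
Stationarity residual: grad f(x) + sum_i lambda_i a_i = (0, 0)
  -> stationarity OK
Primal feasibility (all g_i <= 0): OK
Dual feasibility (all lambda_i >= 0): OK
Complementary slackness (lambda_i * g_i(x) = 0 for all i): OK

Verdict: yes, KKT holds.

yes


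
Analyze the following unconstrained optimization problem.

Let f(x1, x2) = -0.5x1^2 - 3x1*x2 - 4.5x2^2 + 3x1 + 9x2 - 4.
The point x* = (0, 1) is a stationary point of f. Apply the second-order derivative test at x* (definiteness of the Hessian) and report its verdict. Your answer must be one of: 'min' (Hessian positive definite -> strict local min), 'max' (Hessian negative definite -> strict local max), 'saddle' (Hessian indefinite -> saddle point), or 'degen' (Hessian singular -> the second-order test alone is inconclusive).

Compute the Hessian H = grad^2 f:
  H = [[-1, -3], [-3, -9]]
Verify stationarity: grad f(x*) = H x* + g = (0, 0).
Eigenvalues of H: -10, 0.
H has a zero eigenvalue (singular; negative semidefinite but not definite), so H is neither positive definite, negative definite, nor indefinite. The second-order test alone is inconclusive -> degen.
(Indeed, f is constant along the null direction of H through x*, so x* is not a strict local extremum.)

degen


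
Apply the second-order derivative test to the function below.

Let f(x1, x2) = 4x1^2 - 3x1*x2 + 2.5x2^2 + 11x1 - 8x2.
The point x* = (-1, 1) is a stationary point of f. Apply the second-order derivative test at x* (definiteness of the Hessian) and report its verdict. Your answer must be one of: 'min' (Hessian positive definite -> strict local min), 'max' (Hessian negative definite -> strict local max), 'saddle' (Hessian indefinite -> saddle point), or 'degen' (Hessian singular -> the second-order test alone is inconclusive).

Compute the Hessian H = grad^2 f:
  H = [[8, -3], [-3, 5]]
Verify stationarity: grad f(x*) = H x* + g = (0, 0).
Eigenvalues of H: 3.1459, 9.8541.
Both eigenvalues > 0, so H is positive definite -> x* is a strict local min.

min


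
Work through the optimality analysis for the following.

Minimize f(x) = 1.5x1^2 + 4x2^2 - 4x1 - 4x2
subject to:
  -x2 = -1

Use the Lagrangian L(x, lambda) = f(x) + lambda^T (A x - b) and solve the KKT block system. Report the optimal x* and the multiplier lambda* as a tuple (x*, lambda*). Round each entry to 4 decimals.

Form the Lagrangian:
  L(x, lambda) = (1/2) x^T Q x + c^T x + lambda^T (A x - b)
Stationarity (grad_x L = 0): Q x + c + A^T lambda = 0.
Primal feasibility: A x = b.

This gives the KKT block system:
  [ Q   A^T ] [ x     ]   [-c ]
  [ A    0  ] [ lambda ] = [ b ]

Solving the linear system:
  x*      = (1.3333, 1)
  lambda* = (4)
  f(x*)   = -2.6667

x* = (1.3333, 1), lambda* = (4)


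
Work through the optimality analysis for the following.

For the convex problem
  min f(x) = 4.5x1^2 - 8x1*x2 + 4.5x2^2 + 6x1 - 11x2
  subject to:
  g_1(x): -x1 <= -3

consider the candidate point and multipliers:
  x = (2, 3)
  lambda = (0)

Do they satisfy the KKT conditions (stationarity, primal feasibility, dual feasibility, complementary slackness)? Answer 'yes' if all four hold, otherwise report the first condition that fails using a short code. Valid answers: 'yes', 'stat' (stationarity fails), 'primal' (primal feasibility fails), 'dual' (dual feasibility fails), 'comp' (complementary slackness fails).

Gradient of f: grad f(x) = Q x + c = (0, 0)
Constraint values g_i(x) = a_i^T x - b_i:
  g_1((2, 3)) = 1
Stationarity residual: grad f(x) + sum_i lambda_i a_i = (0, 0)
  -> stationarity OK
Primal feasibility (all g_i <= 0): FAILS
Dual feasibility (all lambda_i >= 0): OK
Complementary slackness (lambda_i * g_i(x) = 0 for all i): OK

Verdict: the first failing condition is primal_feasibility -> primal.

primal


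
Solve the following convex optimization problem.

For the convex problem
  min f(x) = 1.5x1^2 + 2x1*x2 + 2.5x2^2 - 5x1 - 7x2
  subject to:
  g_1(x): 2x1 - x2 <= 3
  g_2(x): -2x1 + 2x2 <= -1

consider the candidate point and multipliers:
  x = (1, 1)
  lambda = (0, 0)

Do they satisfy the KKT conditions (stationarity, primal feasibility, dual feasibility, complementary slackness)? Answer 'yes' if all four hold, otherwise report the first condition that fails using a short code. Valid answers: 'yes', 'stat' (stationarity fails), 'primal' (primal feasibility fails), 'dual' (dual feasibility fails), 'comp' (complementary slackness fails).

Gradient of f: grad f(x) = Q x + c = (0, 0)
Constraint values g_i(x) = a_i^T x - b_i:
  g_1((1, 1)) = -2
  g_2((1, 1)) = 1
Stationarity residual: grad f(x) + sum_i lambda_i a_i = (0, 0)
  -> stationarity OK
Primal feasibility (all g_i <= 0): FAILS
Dual feasibility (all lambda_i >= 0): OK
Complementary slackness (lambda_i * g_i(x) = 0 for all i): OK

Verdict: the first failing condition is primal_feasibility -> primal.

primal


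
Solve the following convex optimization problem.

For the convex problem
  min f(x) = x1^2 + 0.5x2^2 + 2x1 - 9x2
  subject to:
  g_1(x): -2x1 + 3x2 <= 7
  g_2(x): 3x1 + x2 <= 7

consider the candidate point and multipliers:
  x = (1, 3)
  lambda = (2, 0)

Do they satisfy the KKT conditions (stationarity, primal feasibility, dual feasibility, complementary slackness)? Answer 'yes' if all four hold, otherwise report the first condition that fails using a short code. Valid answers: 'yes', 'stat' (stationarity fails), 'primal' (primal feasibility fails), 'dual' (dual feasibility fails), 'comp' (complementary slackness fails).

Gradient of f: grad f(x) = Q x + c = (4, -6)
Constraint values g_i(x) = a_i^T x - b_i:
  g_1((1, 3)) = 0
  g_2((1, 3)) = -1
Stationarity residual: grad f(x) + sum_i lambda_i a_i = (0, 0)
  -> stationarity OK
Primal feasibility (all g_i <= 0): OK
Dual feasibility (all lambda_i >= 0): OK
Complementary slackness (lambda_i * g_i(x) = 0 for all i): OK

Verdict: yes, KKT holds.

yes


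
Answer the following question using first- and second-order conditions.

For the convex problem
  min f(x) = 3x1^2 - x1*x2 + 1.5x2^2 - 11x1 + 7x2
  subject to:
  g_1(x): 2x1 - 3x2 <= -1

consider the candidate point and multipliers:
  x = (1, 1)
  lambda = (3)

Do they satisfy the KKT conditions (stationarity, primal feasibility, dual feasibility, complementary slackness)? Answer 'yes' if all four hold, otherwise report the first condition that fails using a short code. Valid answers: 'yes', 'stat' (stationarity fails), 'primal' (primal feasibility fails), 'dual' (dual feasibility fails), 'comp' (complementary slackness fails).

Gradient of f: grad f(x) = Q x + c = (-6, 9)
Constraint values g_i(x) = a_i^T x - b_i:
  g_1((1, 1)) = 0
Stationarity residual: grad f(x) + sum_i lambda_i a_i = (0, 0)
  -> stationarity OK
Primal feasibility (all g_i <= 0): OK
Dual feasibility (all lambda_i >= 0): OK
Complementary slackness (lambda_i * g_i(x) = 0 for all i): OK

Verdict: yes, KKT holds.

yes


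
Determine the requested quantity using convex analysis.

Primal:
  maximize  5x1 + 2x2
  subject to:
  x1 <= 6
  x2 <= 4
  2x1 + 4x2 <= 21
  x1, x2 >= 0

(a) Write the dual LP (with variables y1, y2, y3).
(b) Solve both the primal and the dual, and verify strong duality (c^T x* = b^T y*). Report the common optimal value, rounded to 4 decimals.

The standard primal-dual pair for 'max c^T x s.t. A x <= b, x >= 0' is:
  Dual:  min b^T y  s.t.  A^T y >= c,  y >= 0.

So the dual LP is:
  minimize  6y1 + 4y2 + 21y3
  subject to:
    y1 + 2y3 >= 5
    y2 + 4y3 >= 2
    y1, y2, y3 >= 0

Solving the primal: x* = (6, 2.25).
  primal value c^T x* = 34.5.
Solving the dual: y* = (4, 0, 0.5).
  dual value b^T y* = 34.5.
Strong duality: c^T x* = b^T y*. Confirmed.

34.5


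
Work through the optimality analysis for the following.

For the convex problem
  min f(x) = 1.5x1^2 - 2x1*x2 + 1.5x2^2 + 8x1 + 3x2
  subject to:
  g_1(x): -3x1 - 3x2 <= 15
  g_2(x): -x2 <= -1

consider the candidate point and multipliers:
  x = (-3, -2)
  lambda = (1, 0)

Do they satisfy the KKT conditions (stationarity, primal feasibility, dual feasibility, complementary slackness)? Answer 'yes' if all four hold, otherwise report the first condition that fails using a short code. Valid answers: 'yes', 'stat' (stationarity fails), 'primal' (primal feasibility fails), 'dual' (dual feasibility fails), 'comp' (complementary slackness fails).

Gradient of f: grad f(x) = Q x + c = (3, 3)
Constraint values g_i(x) = a_i^T x - b_i:
  g_1((-3, -2)) = 0
  g_2((-3, -2)) = 3
Stationarity residual: grad f(x) + sum_i lambda_i a_i = (0, 0)
  -> stationarity OK
Primal feasibility (all g_i <= 0): FAILS
Dual feasibility (all lambda_i >= 0): OK
Complementary slackness (lambda_i * g_i(x) = 0 for all i): OK

Verdict: the first failing condition is primal_feasibility -> primal.

primal


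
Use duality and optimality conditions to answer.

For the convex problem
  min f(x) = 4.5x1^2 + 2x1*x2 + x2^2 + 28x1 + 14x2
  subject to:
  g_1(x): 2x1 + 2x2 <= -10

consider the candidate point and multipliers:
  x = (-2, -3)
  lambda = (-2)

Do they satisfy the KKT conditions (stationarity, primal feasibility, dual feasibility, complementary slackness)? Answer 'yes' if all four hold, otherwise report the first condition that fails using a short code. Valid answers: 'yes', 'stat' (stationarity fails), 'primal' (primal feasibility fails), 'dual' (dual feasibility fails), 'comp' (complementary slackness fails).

Gradient of f: grad f(x) = Q x + c = (4, 4)
Constraint values g_i(x) = a_i^T x - b_i:
  g_1((-2, -3)) = 0
Stationarity residual: grad f(x) + sum_i lambda_i a_i = (0, 0)
  -> stationarity OK
Primal feasibility (all g_i <= 0): OK
Dual feasibility (all lambda_i >= 0): FAILS
Complementary slackness (lambda_i * g_i(x) = 0 for all i): OK

Verdict: the first failing condition is dual_feasibility -> dual.

dual


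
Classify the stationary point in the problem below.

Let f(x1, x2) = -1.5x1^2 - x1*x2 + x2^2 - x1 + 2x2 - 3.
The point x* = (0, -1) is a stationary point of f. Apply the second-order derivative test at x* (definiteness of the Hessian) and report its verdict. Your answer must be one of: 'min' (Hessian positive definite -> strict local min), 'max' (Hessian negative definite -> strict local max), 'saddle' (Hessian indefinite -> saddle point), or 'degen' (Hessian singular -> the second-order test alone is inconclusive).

Compute the Hessian H = grad^2 f:
  H = [[-3, -1], [-1, 2]]
Verify stationarity: grad f(x*) = H x* + g = (0, 0).
Eigenvalues of H: -3.1926, 2.1926.
Eigenvalues have mixed signs, so H is indefinite -> x* is a saddle point.

saddle


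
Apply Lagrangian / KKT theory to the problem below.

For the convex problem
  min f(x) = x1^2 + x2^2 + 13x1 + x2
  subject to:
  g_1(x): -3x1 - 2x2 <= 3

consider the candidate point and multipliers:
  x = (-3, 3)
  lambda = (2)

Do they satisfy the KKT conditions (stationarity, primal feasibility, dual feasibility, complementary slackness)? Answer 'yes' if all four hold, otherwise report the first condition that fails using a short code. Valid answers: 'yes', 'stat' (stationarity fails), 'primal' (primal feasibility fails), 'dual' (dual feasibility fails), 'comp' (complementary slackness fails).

Gradient of f: grad f(x) = Q x + c = (7, 7)
Constraint values g_i(x) = a_i^T x - b_i:
  g_1((-3, 3)) = 0
Stationarity residual: grad f(x) + sum_i lambda_i a_i = (1, 3)
  -> stationarity FAILS
Primal feasibility (all g_i <= 0): OK
Dual feasibility (all lambda_i >= 0): OK
Complementary slackness (lambda_i * g_i(x) = 0 for all i): OK

Verdict: the first failing condition is stationarity -> stat.

stat


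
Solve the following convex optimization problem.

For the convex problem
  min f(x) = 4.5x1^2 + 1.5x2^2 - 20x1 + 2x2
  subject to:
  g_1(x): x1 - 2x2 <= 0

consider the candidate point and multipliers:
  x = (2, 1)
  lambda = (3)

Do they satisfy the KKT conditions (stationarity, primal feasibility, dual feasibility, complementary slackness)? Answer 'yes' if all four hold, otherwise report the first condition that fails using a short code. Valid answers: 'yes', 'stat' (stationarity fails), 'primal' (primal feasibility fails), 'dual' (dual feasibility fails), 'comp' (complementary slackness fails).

Gradient of f: grad f(x) = Q x + c = (-2, 5)
Constraint values g_i(x) = a_i^T x - b_i:
  g_1((2, 1)) = 0
Stationarity residual: grad f(x) + sum_i lambda_i a_i = (1, -1)
  -> stationarity FAILS
Primal feasibility (all g_i <= 0): OK
Dual feasibility (all lambda_i >= 0): OK
Complementary slackness (lambda_i * g_i(x) = 0 for all i): OK

Verdict: the first failing condition is stationarity -> stat.

stat


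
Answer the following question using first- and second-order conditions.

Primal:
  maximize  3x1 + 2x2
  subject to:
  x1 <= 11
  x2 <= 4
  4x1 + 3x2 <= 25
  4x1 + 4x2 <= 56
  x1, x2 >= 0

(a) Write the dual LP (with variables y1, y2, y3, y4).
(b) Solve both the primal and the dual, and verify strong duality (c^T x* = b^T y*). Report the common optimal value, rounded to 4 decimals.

The standard primal-dual pair for 'max c^T x s.t. A x <= b, x >= 0' is:
  Dual:  min b^T y  s.t.  A^T y >= c,  y >= 0.

So the dual LP is:
  minimize  11y1 + 4y2 + 25y3 + 56y4
  subject to:
    y1 + 4y3 + 4y4 >= 3
    y2 + 3y3 + 4y4 >= 2
    y1, y2, y3, y4 >= 0

Solving the primal: x* = (6.25, 0).
  primal value c^T x* = 18.75.
Solving the dual: y* = (0, 0, 0.75, 0).
  dual value b^T y* = 18.75.
Strong duality: c^T x* = b^T y*. Confirmed.

18.75


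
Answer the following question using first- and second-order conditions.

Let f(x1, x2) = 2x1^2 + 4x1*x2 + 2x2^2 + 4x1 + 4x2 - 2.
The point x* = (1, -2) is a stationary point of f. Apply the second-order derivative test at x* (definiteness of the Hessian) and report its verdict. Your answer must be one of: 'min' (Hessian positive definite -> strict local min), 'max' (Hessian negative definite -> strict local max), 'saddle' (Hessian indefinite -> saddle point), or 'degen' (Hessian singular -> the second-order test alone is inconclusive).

Compute the Hessian H = grad^2 f:
  H = [[4, 4], [4, 4]]
Verify stationarity: grad f(x*) = H x* + g = (0, 0).
Eigenvalues of H: 0, 8.
H has a zero eigenvalue (singular; positive semidefinite but not definite), so H is neither positive definite, negative definite, nor indefinite. The second-order test alone is inconclusive -> degen.
(Indeed, f is constant along the null direction of H through x*, so x* is not a strict local extremum.)

degen


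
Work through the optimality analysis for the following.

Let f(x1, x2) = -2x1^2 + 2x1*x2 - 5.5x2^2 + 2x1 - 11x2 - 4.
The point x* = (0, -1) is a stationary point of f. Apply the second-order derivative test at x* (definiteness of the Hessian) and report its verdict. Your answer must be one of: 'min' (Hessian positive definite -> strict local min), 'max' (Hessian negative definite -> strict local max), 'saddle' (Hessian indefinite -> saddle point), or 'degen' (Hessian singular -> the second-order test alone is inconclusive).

Compute the Hessian H = grad^2 f:
  H = [[-4, 2], [2, -11]]
Verify stationarity: grad f(x*) = H x* + g = (0, 0).
Eigenvalues of H: -11.5311, -3.4689.
Both eigenvalues < 0, so H is negative definite -> x* is a strict local max.

max


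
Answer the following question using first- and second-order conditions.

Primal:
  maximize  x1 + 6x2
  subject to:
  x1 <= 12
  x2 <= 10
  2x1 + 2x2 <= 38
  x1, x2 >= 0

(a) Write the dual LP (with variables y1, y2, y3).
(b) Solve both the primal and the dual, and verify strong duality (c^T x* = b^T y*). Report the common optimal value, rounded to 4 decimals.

The standard primal-dual pair for 'max c^T x s.t. A x <= b, x >= 0' is:
  Dual:  min b^T y  s.t.  A^T y >= c,  y >= 0.

So the dual LP is:
  minimize  12y1 + 10y2 + 38y3
  subject to:
    y1 + 2y3 >= 1
    y2 + 2y3 >= 6
    y1, y2, y3 >= 0

Solving the primal: x* = (9, 10).
  primal value c^T x* = 69.
Solving the dual: y* = (0, 5, 0.5).
  dual value b^T y* = 69.
Strong duality: c^T x* = b^T y*. Confirmed.

69


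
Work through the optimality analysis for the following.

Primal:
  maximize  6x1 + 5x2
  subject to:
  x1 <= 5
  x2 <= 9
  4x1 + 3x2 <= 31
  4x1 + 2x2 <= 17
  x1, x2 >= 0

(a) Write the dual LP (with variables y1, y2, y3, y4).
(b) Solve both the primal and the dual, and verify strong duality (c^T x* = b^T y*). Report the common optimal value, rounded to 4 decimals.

The standard primal-dual pair for 'max c^T x s.t. A x <= b, x >= 0' is:
  Dual:  min b^T y  s.t.  A^T y >= c,  y >= 0.

So the dual LP is:
  minimize  5y1 + 9y2 + 31y3 + 17y4
  subject to:
    y1 + 4y3 + 4y4 >= 6
    y2 + 3y3 + 2y4 >= 5
    y1, y2, y3, y4 >= 0

Solving the primal: x* = (0, 8.5).
  primal value c^T x* = 42.5.
Solving the dual: y* = (0, 0, 0, 2.5).
  dual value b^T y* = 42.5.
Strong duality: c^T x* = b^T y*. Confirmed.

42.5


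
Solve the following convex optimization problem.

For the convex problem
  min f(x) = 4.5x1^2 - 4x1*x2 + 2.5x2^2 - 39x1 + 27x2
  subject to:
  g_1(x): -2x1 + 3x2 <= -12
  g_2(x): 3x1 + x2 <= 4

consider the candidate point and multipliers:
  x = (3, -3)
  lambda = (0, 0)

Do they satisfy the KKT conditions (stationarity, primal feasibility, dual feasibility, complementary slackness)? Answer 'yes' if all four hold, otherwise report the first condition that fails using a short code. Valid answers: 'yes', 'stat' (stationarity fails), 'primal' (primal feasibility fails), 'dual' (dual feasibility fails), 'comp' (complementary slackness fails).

Gradient of f: grad f(x) = Q x + c = (0, 0)
Constraint values g_i(x) = a_i^T x - b_i:
  g_1((3, -3)) = -3
  g_2((3, -3)) = 2
Stationarity residual: grad f(x) + sum_i lambda_i a_i = (0, 0)
  -> stationarity OK
Primal feasibility (all g_i <= 0): FAILS
Dual feasibility (all lambda_i >= 0): OK
Complementary slackness (lambda_i * g_i(x) = 0 for all i): OK

Verdict: the first failing condition is primal_feasibility -> primal.

primal
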